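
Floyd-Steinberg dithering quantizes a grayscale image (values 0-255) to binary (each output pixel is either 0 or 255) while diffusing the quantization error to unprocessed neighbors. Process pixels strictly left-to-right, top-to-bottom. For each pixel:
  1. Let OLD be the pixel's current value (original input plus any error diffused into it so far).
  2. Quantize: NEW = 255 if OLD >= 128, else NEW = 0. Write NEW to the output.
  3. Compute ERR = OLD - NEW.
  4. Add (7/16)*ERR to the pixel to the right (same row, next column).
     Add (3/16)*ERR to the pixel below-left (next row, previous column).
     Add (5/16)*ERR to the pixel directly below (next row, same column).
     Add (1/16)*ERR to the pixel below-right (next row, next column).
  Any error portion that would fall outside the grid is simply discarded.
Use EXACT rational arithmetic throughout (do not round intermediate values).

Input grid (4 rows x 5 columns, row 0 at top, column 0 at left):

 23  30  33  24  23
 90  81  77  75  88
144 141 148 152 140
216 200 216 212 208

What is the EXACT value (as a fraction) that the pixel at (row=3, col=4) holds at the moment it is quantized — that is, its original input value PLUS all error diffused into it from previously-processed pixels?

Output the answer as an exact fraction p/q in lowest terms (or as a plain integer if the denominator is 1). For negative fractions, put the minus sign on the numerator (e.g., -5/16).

Answer: 25099741448389/137438953472

Derivation:
(0,0): OLD=23 → NEW=0, ERR=23
(0,1): OLD=641/16 → NEW=0, ERR=641/16
(0,2): OLD=12935/256 → NEW=0, ERR=12935/256
(0,3): OLD=188849/4096 → NEW=0, ERR=188849/4096
(0,4): OLD=2829271/65536 → NEW=0, ERR=2829271/65536
(1,0): OLD=26803/256 → NEW=0, ERR=26803/256
(1,1): OLD=307685/2048 → NEW=255, ERR=-214555/2048
(1,2): OLD=3807945/65536 → NEW=0, ERR=3807945/65536
(1,3): OLD=33051477/262144 → NEW=0, ERR=33051477/262144
(1,4): OLD=669130847/4194304 → NEW=255, ERR=-400416673/4194304
(2,0): OLD=5147047/32768 → NEW=255, ERR=-3208793/32768
(2,1): OLD=86882717/1048576 → NEW=0, ERR=86882717/1048576
(2,2): OLD=3682608151/16777216 → NEW=255, ERR=-595581929/16777216
(2,3): OLD=43379422293/268435456 → NEW=255, ERR=-25071618987/268435456
(2,4): OLD=331505465619/4294967296 → NEW=0, ERR=331505465619/4294967296
(3,0): OLD=3371119927/16777216 → NEW=255, ERR=-907070153/16777216
(3,1): OLD=25429284843/134217728 → NEW=255, ERR=-8796235797/134217728
(3,2): OLD=703946199049/4294967296 → NEW=255, ERR=-391270461431/4294967296
(3,3): OLD=1333244217761/8589934592 → NEW=255, ERR=-857189103199/8589934592
(3,4): OLD=25099741448389/137438953472 → NEW=255, ERR=-9947191686971/137438953472
Target (3,4): original=208, with diffused error = 25099741448389/137438953472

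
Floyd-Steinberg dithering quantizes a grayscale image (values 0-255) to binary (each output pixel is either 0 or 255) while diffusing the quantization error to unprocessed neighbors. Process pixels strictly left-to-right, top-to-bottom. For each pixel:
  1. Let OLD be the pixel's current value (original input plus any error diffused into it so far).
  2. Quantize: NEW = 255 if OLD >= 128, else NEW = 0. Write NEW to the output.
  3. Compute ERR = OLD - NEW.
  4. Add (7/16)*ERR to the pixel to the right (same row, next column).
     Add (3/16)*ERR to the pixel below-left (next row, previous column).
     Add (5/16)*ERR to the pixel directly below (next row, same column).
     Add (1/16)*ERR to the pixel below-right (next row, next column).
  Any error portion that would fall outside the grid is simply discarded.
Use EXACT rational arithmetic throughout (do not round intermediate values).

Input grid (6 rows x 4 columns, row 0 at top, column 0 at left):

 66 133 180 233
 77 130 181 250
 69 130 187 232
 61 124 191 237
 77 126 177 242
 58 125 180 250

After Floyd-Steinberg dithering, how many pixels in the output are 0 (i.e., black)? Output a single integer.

(0,0): OLD=66 → NEW=0, ERR=66
(0,1): OLD=1295/8 → NEW=255, ERR=-745/8
(0,2): OLD=17825/128 → NEW=255, ERR=-14815/128
(0,3): OLD=373479/2048 → NEW=255, ERR=-148761/2048
(1,0): OLD=10261/128 → NEW=0, ERR=10261/128
(1,1): OLD=121235/1024 → NEW=0, ERR=121235/1024
(1,2): OLD=5806095/32768 → NEW=255, ERR=-2549745/32768
(1,3): OLD=97530265/524288 → NEW=255, ERR=-36163175/524288
(2,0): OLD=1904641/16384 → NEW=0, ERR=1904641/16384
(2,1): OLD=109197595/524288 → NEW=255, ERR=-24495845/524288
(2,2): OLD=143350247/1048576 → NEW=255, ERR=-124036633/1048576
(2,3): OLD=2580834091/16777216 → NEW=255, ERR=-1697355989/16777216
(3,0): OLD=742960113/8388608 → NEW=0, ERR=742960113/8388608
(3,1): OLD=17882348463/134217728 → NEW=255, ERR=-16343172177/134217728
(3,2): OLD=169376246353/2147483648 → NEW=0, ERR=169376246353/2147483648
(3,3): OLD=7988556860343/34359738368 → NEW=255, ERR=-773176423497/34359738368
(4,0): OLD=175763533405/2147483648 → NEW=0, ERR=175763533405/2147483648
(4,1): OLD=2475272261015/17179869184 → NEW=255, ERR=-1905594380905/17179869184
(4,2): OLD=77675176085943/549755813888 → NEW=255, ERR=-62512556455497/549755813888
(4,3): OLD=1672572821372465/8796093022208 → NEW=255, ERR=-570430899290575/8796093022208
(5,0): OLD=17256676796237/274877906944 → NEW=0, ERR=17256676796237/274877906944
(5,1): OLD=893667797163707/8796093022208 → NEW=0, ERR=893667797163707/8796093022208
(5,2): OLD=746889404586567/4398046511104 → NEW=255, ERR=-374612455744953/4398046511104
(5,3): OLD=26087442308661831/140737488355328 → NEW=255, ERR=-9800617221946809/140737488355328
Output grid:
  Row 0: .###  (1 black, running=1)
  Row 1: ..##  (2 black, running=3)
  Row 2: .###  (1 black, running=4)
  Row 3: .#.#  (2 black, running=6)
  Row 4: .###  (1 black, running=7)
  Row 5: ..##  (2 black, running=9)

Answer: 9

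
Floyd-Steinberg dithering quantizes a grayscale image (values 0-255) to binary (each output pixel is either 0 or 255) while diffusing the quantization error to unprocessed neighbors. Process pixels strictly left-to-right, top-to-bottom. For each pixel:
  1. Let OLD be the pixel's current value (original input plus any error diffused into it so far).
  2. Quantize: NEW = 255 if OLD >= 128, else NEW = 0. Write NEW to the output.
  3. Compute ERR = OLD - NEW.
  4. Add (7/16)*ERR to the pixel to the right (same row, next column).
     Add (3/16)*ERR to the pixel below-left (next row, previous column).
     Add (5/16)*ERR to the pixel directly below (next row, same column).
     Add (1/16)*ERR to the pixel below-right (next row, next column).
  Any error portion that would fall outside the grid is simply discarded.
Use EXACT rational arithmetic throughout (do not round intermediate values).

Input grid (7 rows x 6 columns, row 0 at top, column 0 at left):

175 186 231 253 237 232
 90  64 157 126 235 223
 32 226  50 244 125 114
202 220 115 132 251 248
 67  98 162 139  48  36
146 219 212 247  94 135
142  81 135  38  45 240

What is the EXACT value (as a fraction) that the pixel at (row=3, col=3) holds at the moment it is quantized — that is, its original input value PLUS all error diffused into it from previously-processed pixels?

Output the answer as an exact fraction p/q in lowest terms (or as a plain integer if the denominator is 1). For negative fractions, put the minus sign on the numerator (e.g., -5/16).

Answer: 106997862141/536870912

Derivation:
(0,0): OLD=175 → NEW=255, ERR=-80
(0,1): OLD=151 → NEW=255, ERR=-104
(0,2): OLD=371/2 → NEW=255, ERR=-139/2
(0,3): OLD=7123/32 → NEW=255, ERR=-1037/32
(0,4): OLD=114085/512 → NEW=255, ERR=-16475/512
(0,5): OLD=1785219/8192 → NEW=255, ERR=-303741/8192
(1,0): OLD=91/2 → NEW=0, ERR=91/2
(1,1): OLD=267/8 → NEW=0, ERR=267/8
(1,2): OLD=70301/512 → NEW=255, ERR=-60259/512
(1,3): OLD=221205/4096 → NEW=0, ERR=221205/4096
(1,4): OLD=31404095/131072 → NEW=255, ERR=-2019265/131072
(1,5): OLD=425013161/2097152 → NEW=255, ERR=-109760599/2097152
(2,0): OLD=6717/128 → NEW=0, ERR=6717/128
(2,1): OLD=1967427/8192 → NEW=255, ERR=-121533/8192
(2,2): OLD=2482787/131072 → NEW=0, ERR=2482787/131072
(2,3): OLD=271496649/1048576 → NEW=255, ERR=4109769/1048576
(2,4): OLD=3874274729/33554432 → NEW=0, ERR=3874274729/33554432
(2,5): OLD=79025427311/536870912 → NEW=255, ERR=-57876655249/536870912
(3,0): OLD=28261385/131072 → NEW=255, ERR=-5161975/131072
(3,1): OLD=53730443/262144 → NEW=255, ERR=-13116277/262144
(3,2): OLD=1658208647/16777216 → NEW=0, ERR=1658208647/16777216
(3,3): OLD=106997862141/536870912 → NEW=255, ERR=-29904220419/536870912
Target (3,3): original=132, with diffused error = 106997862141/536870912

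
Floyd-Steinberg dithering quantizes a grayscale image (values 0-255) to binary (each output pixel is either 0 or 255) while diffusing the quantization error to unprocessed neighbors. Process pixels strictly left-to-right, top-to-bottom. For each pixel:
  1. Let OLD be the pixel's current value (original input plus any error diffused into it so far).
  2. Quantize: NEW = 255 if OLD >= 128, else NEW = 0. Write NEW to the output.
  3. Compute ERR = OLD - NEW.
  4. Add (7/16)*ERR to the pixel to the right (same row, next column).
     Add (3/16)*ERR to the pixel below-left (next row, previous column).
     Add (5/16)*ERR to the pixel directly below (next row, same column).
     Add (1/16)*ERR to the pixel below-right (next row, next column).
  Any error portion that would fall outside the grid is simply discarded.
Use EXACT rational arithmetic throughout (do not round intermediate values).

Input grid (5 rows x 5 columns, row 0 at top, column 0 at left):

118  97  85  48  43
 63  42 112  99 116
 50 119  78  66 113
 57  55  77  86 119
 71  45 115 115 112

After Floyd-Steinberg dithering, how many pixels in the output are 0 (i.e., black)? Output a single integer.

Answer: 17

Derivation:
(0,0): OLD=118 → NEW=0, ERR=118
(0,1): OLD=1189/8 → NEW=255, ERR=-851/8
(0,2): OLD=4923/128 → NEW=0, ERR=4923/128
(0,3): OLD=132765/2048 → NEW=0, ERR=132765/2048
(0,4): OLD=2338379/32768 → NEW=0, ERR=2338379/32768
(1,0): OLD=10231/128 → NEW=0, ERR=10231/128
(1,1): OLD=59713/1024 → NEW=0, ERR=59713/1024
(1,2): OLD=5080277/32768 → NEW=255, ERR=-3275563/32768
(1,3): OLD=11968049/131072 → NEW=0, ERR=11968049/131072
(1,4): OLD=382310515/2097152 → NEW=255, ERR=-152463245/2097152
(2,0): OLD=1407579/16384 → NEW=0, ERR=1407579/16384
(2,1): OLD=84442905/524288 → NEW=255, ERR=-49250535/524288
(2,2): OLD=221702283/8388608 → NEW=0, ERR=221702283/8388608
(2,3): OLD=11571958641/134217728 → NEW=0, ERR=11571958641/134217728
(2,4): OLD=287136406487/2147483648 → NEW=255, ERR=-260471923753/2147483648
(3,0): OLD=555611691/8388608 → NEW=0, ERR=555611691/8388608
(3,1): OLD=4358500687/67108864 → NEW=0, ERR=4358500687/67108864
(3,2): OLD=266219172117/2147483648 → NEW=0, ERR=266219172117/2147483648
(3,3): OLD=627446051117/4294967296 → NEW=255, ERR=-467770609363/4294967296
(3,4): OLD=2668806905025/68719476736 → NEW=0, ERR=2668806905025/68719476736
(4,0): OLD=111535639205/1073741824 → NEW=0, ERR=111535639205/1073741824
(4,1): OLD=4745941394597/34359738368 → NEW=255, ERR=-4015791889243/34359738368
(4,2): OLD=47413966868811/549755813888 → NEW=0, ERR=47413966868811/549755813888
(4,3): OLD=1176278749425829/8796093022208 → NEW=255, ERR=-1066724971237211/8796093022208
(4,4): OLD=9045566108376835/140737488355328 → NEW=0, ERR=9045566108376835/140737488355328
Output grid:
  Row 0: .#...  (4 black, running=4)
  Row 1: ..#.#  (3 black, running=7)
  Row 2: .#..#  (3 black, running=10)
  Row 3: ...#.  (4 black, running=14)
  Row 4: .#.#.  (3 black, running=17)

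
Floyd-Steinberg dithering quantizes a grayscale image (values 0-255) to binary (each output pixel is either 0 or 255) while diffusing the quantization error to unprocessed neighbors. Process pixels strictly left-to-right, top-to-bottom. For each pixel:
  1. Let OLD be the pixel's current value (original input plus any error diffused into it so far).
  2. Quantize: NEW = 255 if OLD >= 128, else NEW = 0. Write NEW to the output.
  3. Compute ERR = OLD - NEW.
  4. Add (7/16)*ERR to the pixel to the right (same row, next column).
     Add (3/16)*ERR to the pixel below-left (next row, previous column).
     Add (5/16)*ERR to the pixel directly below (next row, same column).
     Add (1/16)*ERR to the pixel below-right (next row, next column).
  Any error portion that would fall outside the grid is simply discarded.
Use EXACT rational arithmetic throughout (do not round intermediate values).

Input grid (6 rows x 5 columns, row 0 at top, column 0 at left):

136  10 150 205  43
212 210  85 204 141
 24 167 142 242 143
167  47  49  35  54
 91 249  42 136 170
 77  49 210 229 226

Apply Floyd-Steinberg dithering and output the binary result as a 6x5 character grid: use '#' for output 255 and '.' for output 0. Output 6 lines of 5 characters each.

Answer: #.##.
#..#.
.####
#....
.#.##
..###

Derivation:
(0,0): OLD=136 → NEW=255, ERR=-119
(0,1): OLD=-673/16 → NEW=0, ERR=-673/16
(0,2): OLD=33689/256 → NEW=255, ERR=-31591/256
(0,3): OLD=618543/4096 → NEW=255, ERR=-425937/4096
(0,4): OLD=-163511/65536 → NEW=0, ERR=-163511/65536
(1,0): OLD=42733/256 → NEW=255, ERR=-22547/256
(1,1): OLD=261627/2048 → NEW=0, ERR=261627/2048
(1,2): OLD=5255959/65536 → NEW=0, ERR=5255959/65536
(1,3): OLD=52012107/262144 → NEW=255, ERR=-14834613/262144
(1,4): OLD=457024385/4194304 → NEW=0, ERR=457024385/4194304
(2,0): OLD=669433/32768 → NEW=0, ERR=669433/32768
(2,1): OLD=236340419/1048576 → NEW=255, ERR=-31046461/1048576
(2,2): OLD=2541453833/16777216 → NEW=255, ERR=-1736736247/16777216
(2,3): OLD=54886968587/268435456 → NEW=255, ERR=-13564072693/268435456
(2,4): OLD=650288973965/4294967296 → NEW=255, ERR=-444927686515/4294967296
(3,0): OLD=2815764969/16777216 → NEW=255, ERR=-1462425111/16777216
(3,1): OLD=-2485842635/134217728 → NEW=0, ERR=-2485842635/134217728
(3,2): OLD=-11927411241/4294967296 → NEW=0, ERR=-11927411241/4294967296
(3,3): OLD=-67852943393/8589934592 → NEW=0, ERR=-67852943393/8589934592
(3,4): OLD=2063405692411/137438953472 → NEW=0, ERR=2063405692411/137438953472
(4,0): OLD=129466479623/2147483648 → NEW=0, ERR=129466479623/2147483648
(4,1): OLD=18115782538247/68719476736 → NEW=255, ERR=592315970567/68719476736
(4,2): OLD=46470285190729/1099511627776 → NEW=0, ERR=46470285190729/1099511627776
(4,3): OLD=2720871733944327/17592186044416 → NEW=255, ERR=-1765135707381753/17592186044416
(4,4): OLD=36676412904213425/281474976710656 → NEW=255, ERR=-35099706157003855/281474976710656
(5,0): OLD=107153979990133/1099511627776 → NEW=0, ERR=107153979990133/1099511627776
(5,1): OLD=932588973445919/8796093022208 → NEW=0, ERR=932588973445919/8796093022208
(5,2): OLD=70739839319058839/281474976710656 → NEW=255, ERR=-1036279742158441/281474976710656
(5,3): OLD=197364193605002329/1125899906842624 → NEW=255, ERR=-89740282639866791/1125899906842624
(5,4): OLD=2628109276251351555/18014398509481984 → NEW=255, ERR=-1965562343666554365/18014398509481984
Row 0: #.##.
Row 1: #..#.
Row 2: .####
Row 3: #....
Row 4: .#.##
Row 5: ..###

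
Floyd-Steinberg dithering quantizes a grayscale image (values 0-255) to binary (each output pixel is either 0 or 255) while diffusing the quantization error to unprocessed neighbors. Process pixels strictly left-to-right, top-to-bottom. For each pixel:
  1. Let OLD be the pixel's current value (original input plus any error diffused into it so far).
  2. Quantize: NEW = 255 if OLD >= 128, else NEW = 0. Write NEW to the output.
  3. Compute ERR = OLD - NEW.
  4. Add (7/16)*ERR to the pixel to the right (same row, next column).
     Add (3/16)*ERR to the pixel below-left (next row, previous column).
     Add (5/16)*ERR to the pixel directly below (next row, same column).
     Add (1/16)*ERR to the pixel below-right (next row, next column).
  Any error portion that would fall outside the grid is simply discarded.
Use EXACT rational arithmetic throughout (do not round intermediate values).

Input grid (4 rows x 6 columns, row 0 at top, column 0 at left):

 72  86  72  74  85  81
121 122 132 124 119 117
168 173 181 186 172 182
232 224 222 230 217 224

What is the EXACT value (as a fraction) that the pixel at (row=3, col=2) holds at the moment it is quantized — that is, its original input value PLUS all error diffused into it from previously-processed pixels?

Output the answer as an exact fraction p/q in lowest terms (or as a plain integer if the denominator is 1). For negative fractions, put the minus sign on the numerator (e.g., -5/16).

(0,0): OLD=72 → NEW=0, ERR=72
(0,1): OLD=235/2 → NEW=0, ERR=235/2
(0,2): OLD=3949/32 → NEW=0, ERR=3949/32
(0,3): OLD=65531/512 → NEW=0, ERR=65531/512
(0,4): OLD=1155037/8192 → NEW=255, ERR=-933923/8192
(0,5): OLD=4079371/131072 → NEW=0, ERR=4079371/131072
(1,0): OLD=5297/32 → NEW=255, ERR=-2863/32
(1,1): OLD=37687/256 → NEW=255, ERR=-27593/256
(1,2): OLD=1267715/8192 → NEW=255, ERR=-821245/8192
(1,3): OLD=3488967/32768 → NEW=0, ERR=3488967/32768
(1,4): OLD=301552373/2097152 → NEW=255, ERR=-233221387/2097152
(1,5): OLD=2380584227/33554432 → NEW=0, ERR=2380584227/33554432
(2,0): OLD=490829/4096 → NEW=0, ERR=490829/4096
(2,1): OLD=21935519/131072 → NEW=255, ERR=-11487841/131072
(2,2): OLD=261210013/2097152 → NEW=0, ERR=261210013/2097152
(2,3): OLD=4138080501/16777216 → NEW=255, ERR=-140109579/16777216
(2,4): OLD=82437006687/536870912 → NEW=255, ERR=-54465075873/536870912
(2,5): OLD=1312854627721/8589934592 → NEW=255, ERR=-877578693239/8589934592
(3,0): OLD=530608381/2097152 → NEW=255, ERR=-4165379/2097152
(3,1): OLD=3801471161/16777216 → NEW=255, ERR=-476718919/16777216
(3,2): OLD=32406633467/134217728 → NEW=255, ERR=-1818887173/134217728
Target (3,2): original=222, with diffused error = 32406633467/134217728

Answer: 32406633467/134217728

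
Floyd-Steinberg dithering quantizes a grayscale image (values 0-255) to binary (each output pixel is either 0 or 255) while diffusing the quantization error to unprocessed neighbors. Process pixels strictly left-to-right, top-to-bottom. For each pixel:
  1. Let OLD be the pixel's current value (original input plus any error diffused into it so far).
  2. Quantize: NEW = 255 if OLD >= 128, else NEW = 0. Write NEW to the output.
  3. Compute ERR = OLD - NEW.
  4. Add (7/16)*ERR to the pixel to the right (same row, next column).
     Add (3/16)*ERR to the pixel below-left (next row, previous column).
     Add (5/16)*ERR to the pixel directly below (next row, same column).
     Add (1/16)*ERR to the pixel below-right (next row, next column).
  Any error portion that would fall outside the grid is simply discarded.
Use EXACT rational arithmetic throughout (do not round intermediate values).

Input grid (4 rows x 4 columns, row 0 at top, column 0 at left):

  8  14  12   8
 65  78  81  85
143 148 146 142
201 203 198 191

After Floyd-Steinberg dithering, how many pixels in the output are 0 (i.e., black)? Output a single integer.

(0,0): OLD=8 → NEW=0, ERR=8
(0,1): OLD=35/2 → NEW=0, ERR=35/2
(0,2): OLD=629/32 → NEW=0, ERR=629/32
(0,3): OLD=8499/512 → NEW=0, ERR=8499/512
(1,0): OLD=2265/32 → NEW=0, ERR=2265/32
(1,1): OLD=30367/256 → NEW=0, ERR=30367/256
(1,2): OLD=1173467/8192 → NEW=255, ERR=-915493/8192
(1,3): OLD=5573613/131072 → NEW=0, ERR=5573613/131072
(2,0): OLD=767429/4096 → NEW=255, ERR=-277051/4096
(2,1): OLD=18212023/131072 → NEW=255, ERR=-15211337/131072
(2,2): OLD=19841767/262144 → NEW=0, ERR=19841767/262144
(2,3): OLD=760923891/4194304 → NEW=255, ERR=-308623629/4194304
(3,0): OLD=331565381/2097152 → NEW=255, ERR=-203208379/2097152
(3,1): OLD=4506536379/33554432 → NEW=255, ERR=-4049843781/33554432
(3,2): OLD=79349195621/536870912 → NEW=255, ERR=-57552886939/536870912
(3,3): OLD=1080924114755/8589934592 → NEW=0, ERR=1080924114755/8589934592
Output grid:
  Row 0: ....  (4 black, running=4)
  Row 1: ..#.  (3 black, running=7)
  Row 2: ##.#  (1 black, running=8)
  Row 3: ###.  (1 black, running=9)

Answer: 9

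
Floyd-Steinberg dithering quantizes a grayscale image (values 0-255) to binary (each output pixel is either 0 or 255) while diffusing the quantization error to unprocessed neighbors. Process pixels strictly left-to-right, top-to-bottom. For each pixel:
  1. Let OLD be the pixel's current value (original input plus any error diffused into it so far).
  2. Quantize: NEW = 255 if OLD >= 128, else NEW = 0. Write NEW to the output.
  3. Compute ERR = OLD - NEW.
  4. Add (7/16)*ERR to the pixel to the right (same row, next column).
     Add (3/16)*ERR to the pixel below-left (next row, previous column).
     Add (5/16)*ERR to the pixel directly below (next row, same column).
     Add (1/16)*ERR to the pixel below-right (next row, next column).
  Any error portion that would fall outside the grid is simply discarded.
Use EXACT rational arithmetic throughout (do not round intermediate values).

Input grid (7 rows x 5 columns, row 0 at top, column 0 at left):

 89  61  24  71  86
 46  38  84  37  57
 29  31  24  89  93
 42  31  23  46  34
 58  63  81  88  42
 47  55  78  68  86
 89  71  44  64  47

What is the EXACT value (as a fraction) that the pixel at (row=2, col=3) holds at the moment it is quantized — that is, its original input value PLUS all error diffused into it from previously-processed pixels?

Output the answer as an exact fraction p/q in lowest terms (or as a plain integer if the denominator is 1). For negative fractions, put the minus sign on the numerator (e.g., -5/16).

(0,0): OLD=89 → NEW=0, ERR=89
(0,1): OLD=1599/16 → NEW=0, ERR=1599/16
(0,2): OLD=17337/256 → NEW=0, ERR=17337/256
(0,3): OLD=412175/4096 → NEW=0, ERR=412175/4096
(0,4): OLD=8521321/65536 → NEW=255, ERR=-8190359/65536
(1,0): OLD=23693/256 → NEW=0, ERR=23693/256
(1,1): OLD=262107/2048 → NEW=0, ERR=262107/2048
(1,2): OLD=12207351/65536 → NEW=255, ERR=-4504329/65536
(1,3): OLD=5027051/262144 → NEW=0, ERR=5027051/262144
(1,4): OLD=136836705/4194304 → NEW=0, ERR=136836705/4194304
(2,0): OLD=2684313/32768 → NEW=0, ERR=2684313/32768
(2,1): OLD=104575779/1048576 → NEW=0, ERR=104575779/1048576
(2,2): OLD=968860713/16777216 → NEW=0, ERR=968860713/16777216
(2,3): OLD=32770369131/268435456 → NEW=0, ERR=32770369131/268435456
Target (2,3): original=89, with diffused error = 32770369131/268435456

Answer: 32770369131/268435456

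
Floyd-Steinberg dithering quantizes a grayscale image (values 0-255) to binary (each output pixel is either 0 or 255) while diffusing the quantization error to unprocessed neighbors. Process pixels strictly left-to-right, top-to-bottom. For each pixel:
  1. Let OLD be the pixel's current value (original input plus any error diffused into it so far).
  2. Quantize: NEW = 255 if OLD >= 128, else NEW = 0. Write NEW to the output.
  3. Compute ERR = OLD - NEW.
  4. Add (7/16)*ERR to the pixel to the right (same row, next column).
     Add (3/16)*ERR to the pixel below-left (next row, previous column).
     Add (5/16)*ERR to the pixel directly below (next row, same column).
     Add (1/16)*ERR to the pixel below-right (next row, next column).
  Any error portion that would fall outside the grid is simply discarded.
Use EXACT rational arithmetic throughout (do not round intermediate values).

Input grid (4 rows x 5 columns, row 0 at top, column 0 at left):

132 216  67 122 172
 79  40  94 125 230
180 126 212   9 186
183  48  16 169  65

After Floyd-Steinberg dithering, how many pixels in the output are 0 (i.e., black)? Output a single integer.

(0,0): OLD=132 → NEW=255, ERR=-123
(0,1): OLD=2595/16 → NEW=255, ERR=-1485/16
(0,2): OLD=6757/256 → NEW=0, ERR=6757/256
(0,3): OLD=547011/4096 → NEW=255, ERR=-497469/4096
(0,4): OLD=7789909/65536 → NEW=0, ERR=7789909/65536
(1,0): OLD=5929/256 → NEW=0, ERR=5929/256
(1,1): OLD=37663/2048 → NEW=0, ERR=37663/2048
(1,2): OLD=5355659/65536 → NEW=0, ERR=5355659/65536
(1,3): OLD=38465903/262144 → NEW=255, ERR=-28380817/262144
(1,4): OLD=889984365/4194304 → NEW=255, ERR=-179563155/4194304
(2,0): OLD=6248389/32768 → NEW=255, ERR=-2107451/32768
(2,1): OLD=126227143/1048576 → NEW=0, ERR=126227143/1048576
(2,2): OLD=4547526165/16777216 → NEW=255, ERR=269336085/16777216
(2,3): OLD=-5564298897/268435456 → NEW=0, ERR=-5564298897/268435456
(2,4): OLD=673391658569/4294967296 → NEW=255, ERR=-421825001911/4294967296
(3,0): OLD=3111719797/16777216 → NEW=255, ERR=-1166470283/16777216
(3,1): OLD=7273387345/134217728 → NEW=0, ERR=7273387345/134217728
(3,2): OLD=207715038283/4294967296 → NEW=0, ERR=207715038283/4294967296
(3,3): OLD=1428240994579/8589934592 → NEW=255, ERR=-762192326381/8589934592
(3,4): OLD=-798121892801/137438953472 → NEW=0, ERR=-798121892801/137438953472
Output grid:
  Row 0: ##.#.  (2 black, running=2)
  Row 1: ...##  (3 black, running=5)
  Row 2: #.#.#  (2 black, running=7)
  Row 3: #..#.  (3 black, running=10)

Answer: 10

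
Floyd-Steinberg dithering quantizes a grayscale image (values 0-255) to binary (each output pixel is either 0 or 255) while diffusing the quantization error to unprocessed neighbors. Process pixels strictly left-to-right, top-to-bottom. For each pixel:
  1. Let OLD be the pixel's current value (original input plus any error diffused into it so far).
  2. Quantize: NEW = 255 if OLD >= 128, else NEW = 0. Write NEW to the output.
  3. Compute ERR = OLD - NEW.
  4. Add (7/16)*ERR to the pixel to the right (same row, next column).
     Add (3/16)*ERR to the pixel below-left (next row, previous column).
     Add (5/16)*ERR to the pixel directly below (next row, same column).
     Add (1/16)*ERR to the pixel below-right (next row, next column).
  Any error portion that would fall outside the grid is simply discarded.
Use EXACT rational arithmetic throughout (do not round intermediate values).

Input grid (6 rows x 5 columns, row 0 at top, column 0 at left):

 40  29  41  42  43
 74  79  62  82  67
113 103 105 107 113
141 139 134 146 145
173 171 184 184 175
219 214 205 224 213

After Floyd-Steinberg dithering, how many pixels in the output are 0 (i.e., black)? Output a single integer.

(0,0): OLD=40 → NEW=0, ERR=40
(0,1): OLD=93/2 → NEW=0, ERR=93/2
(0,2): OLD=1963/32 → NEW=0, ERR=1963/32
(0,3): OLD=35245/512 → NEW=0, ERR=35245/512
(0,4): OLD=598971/8192 → NEW=0, ERR=598971/8192
(1,0): OLD=3047/32 → NEW=0, ERR=3047/32
(1,1): OLD=38193/256 → NEW=255, ERR=-27087/256
(1,2): OLD=415269/8192 → NEW=0, ERR=415269/8192
(1,3): OLD=4693457/32768 → NEW=255, ERR=-3662383/32768
(1,4): OLD=23725715/524288 → NEW=0, ERR=23725715/524288
(2,0): OLD=503467/4096 → NEW=0, ERR=503467/4096
(2,1): OLD=18240873/131072 → NEW=255, ERR=-15182487/131072
(2,2): OLD=89327931/2097152 → NEW=0, ERR=89327931/2097152
(2,3): OLD=3434674625/33554432 → NEW=0, ERR=3434674625/33554432
(2,4): OLD=88551084039/536870912 → NEW=255, ERR=-48350998521/536870912
(3,0): OLD=330705691/2097152 → NEW=255, ERR=-204068069/2097152
(3,1): OLD=1273374751/16777216 → NEW=0, ERR=1273374751/16777216
(3,2): OLD=103331490405/536870912 → NEW=255, ERR=-33570592155/536870912
(3,3): OLD=146465653765/1073741824 → NEW=255, ERR=-127338511355/1073741824
(3,4): OLD=1226111054985/17179869184 → NEW=0, ERR=1226111054985/17179869184
(4,0): OLD=42096735381/268435456 → NEW=255, ERR=-26354305899/268435456
(4,1): OLD=1150705290677/8589934592 → NEW=255, ERR=-1039728030283/8589934592
(4,2): OLD=12920867454459/137438953472 → NEW=0, ERR=12920867454459/137438953472
(4,3): OLD=434402297663541/2199023255552 → NEW=255, ERR=-126348632502219/2199023255552
(4,4): OLD=5796746491965427/35184372088832 → NEW=255, ERR=-3175268390686733/35184372088832
(5,0): OLD=22763257775679/137438953472 → NEW=255, ERR=-12283675359681/137438953472
(5,1): OLD=163348102245405/1099511627776 → NEW=255, ERR=-117027362837475/1099511627776
(5,2): OLD=5962866321583525/35184372088832 → NEW=255, ERR=-3009148561068635/35184372088832
(5,3): OLD=22177698983749307/140737488355328 → NEW=255, ERR=-13710360546859333/140737488355328
(5,4): OLD=312069156193065817/2251799813685248 → NEW=255, ERR=-262139796296672423/2251799813685248
Output grid:
  Row 0: .....  (5 black, running=5)
  Row 1: .#.#.  (3 black, running=8)
  Row 2: .#..#  (3 black, running=11)
  Row 3: #.##.  (2 black, running=13)
  Row 4: ##.##  (1 black, running=14)
  Row 5: #####  (0 black, running=14)

Answer: 14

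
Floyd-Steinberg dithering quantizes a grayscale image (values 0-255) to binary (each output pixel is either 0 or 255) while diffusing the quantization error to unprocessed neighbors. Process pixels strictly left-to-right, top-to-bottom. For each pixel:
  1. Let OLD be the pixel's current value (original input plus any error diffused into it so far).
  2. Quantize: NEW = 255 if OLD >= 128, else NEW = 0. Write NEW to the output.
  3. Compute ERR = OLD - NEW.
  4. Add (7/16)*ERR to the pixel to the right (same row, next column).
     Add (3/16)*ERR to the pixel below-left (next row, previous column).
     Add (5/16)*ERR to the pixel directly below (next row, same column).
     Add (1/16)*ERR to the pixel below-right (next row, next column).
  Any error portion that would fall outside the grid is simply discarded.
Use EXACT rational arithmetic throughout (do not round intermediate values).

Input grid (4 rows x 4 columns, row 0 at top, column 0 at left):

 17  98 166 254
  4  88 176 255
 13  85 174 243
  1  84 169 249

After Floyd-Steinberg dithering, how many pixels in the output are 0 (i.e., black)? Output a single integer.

Answer: 8

Derivation:
(0,0): OLD=17 → NEW=0, ERR=17
(0,1): OLD=1687/16 → NEW=0, ERR=1687/16
(0,2): OLD=54305/256 → NEW=255, ERR=-10975/256
(0,3): OLD=963559/4096 → NEW=255, ERR=-80921/4096
(1,0): OLD=7445/256 → NEW=0, ERR=7445/256
(1,1): OLD=259475/2048 → NEW=0, ERR=259475/2048
(1,2): OLD=14478095/65536 → NEW=255, ERR=-2233585/65536
(1,3): OLD=242468505/1048576 → NEW=255, ERR=-24918375/1048576
(2,0): OLD=1502209/32768 → NEW=0, ERR=1502209/32768
(2,1): OLD=146881051/1048576 → NEW=255, ERR=-120505829/1048576
(2,2): OLD=244388007/2097152 → NEW=0, ERR=244388007/2097152
(2,3): OLD=9543784555/33554432 → NEW=255, ERR=987404395/33554432
(3,0): OLD=-104386831/16777216 → NEW=0, ERR=-104386831/16777216
(3,1): OLD=18811847343/268435456 → NEW=0, ERR=18811847343/268435456
(3,2): OLD=1006788942161/4294967296 → NEW=255, ERR=-88427718319/4294967296
(3,3): OLD=17624601130167/68719476736 → NEW=255, ERR=101134562487/68719476736
Output grid:
  Row 0: ..##  (2 black, running=2)
  Row 1: ..##  (2 black, running=4)
  Row 2: .#.#  (2 black, running=6)
  Row 3: ..##  (2 black, running=8)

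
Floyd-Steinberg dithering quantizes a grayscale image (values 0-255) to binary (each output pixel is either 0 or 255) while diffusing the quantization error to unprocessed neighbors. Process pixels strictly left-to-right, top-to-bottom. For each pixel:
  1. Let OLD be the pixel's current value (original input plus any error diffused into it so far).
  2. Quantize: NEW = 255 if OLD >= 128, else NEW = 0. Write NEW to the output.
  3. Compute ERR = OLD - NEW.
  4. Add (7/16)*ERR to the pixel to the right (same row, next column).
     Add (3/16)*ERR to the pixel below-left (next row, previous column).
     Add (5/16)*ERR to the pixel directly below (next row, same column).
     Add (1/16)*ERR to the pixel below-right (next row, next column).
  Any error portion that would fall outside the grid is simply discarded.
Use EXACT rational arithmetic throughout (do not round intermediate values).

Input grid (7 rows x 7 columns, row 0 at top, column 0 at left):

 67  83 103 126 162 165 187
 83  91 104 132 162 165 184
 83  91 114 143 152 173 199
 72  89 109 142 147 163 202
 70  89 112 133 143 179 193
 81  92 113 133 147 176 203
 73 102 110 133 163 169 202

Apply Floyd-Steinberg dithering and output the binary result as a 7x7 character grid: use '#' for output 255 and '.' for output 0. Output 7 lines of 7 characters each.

Answer: ..#.###
.#.#.#.
..#.###
#.#.#.#
..#.###
.#.#.#.
..#.#.#

Derivation:
(0,0): OLD=67 → NEW=0, ERR=67
(0,1): OLD=1797/16 → NEW=0, ERR=1797/16
(0,2): OLD=38947/256 → NEW=255, ERR=-26333/256
(0,3): OLD=331765/4096 → NEW=0, ERR=331765/4096
(0,4): OLD=12939187/65536 → NEW=255, ERR=-3772493/65536
(0,5): OLD=146607589/1048576 → NEW=255, ERR=-120779291/1048576
(0,6): OLD=2291884355/16777216 → NEW=255, ERR=-1986305725/16777216
(1,0): OLD=31999/256 → NEW=0, ERR=31999/256
(1,1): OLD=339321/2048 → NEW=255, ERR=-182919/2048
(1,2): OLD=3603565/65536 → NEW=0, ERR=3603565/65536
(1,3): OLD=43029865/262144 → NEW=255, ERR=-23816855/262144
(1,4): OLD=1471831579/16777216 → NEW=0, ERR=1471831579/16777216
(1,5): OLD=19003826315/134217728 → NEW=255, ERR=-15221694325/134217728
(1,6): OLD=193673152709/2147483648 → NEW=0, ERR=193673152709/2147483648
(2,0): OLD=3450947/32768 → NEW=0, ERR=3450947/32768
(2,1): OLD=133469073/1048576 → NEW=0, ERR=133469073/1048576
(2,2): OLD=2755714547/16777216 → NEW=255, ERR=-1522475533/16777216
(2,3): OLD=12722777627/134217728 → NEW=0, ERR=12722777627/134217728
(2,4): OLD=208245454155/1073741824 → NEW=255, ERR=-65558710965/1073741824
(2,5): OLD=4578091138393/34359738368 → NEW=255, ERR=-4183642145447/34359738368
(2,6): OLD=91713010415103/549755813888 → NEW=255, ERR=-48474722126337/549755813888
(3,0): OLD=2160518291/16777216 → NEW=255, ERR=-2117671789/16777216
(3,1): OLD=8472018583/134217728 → NEW=0, ERR=8472018583/134217728
(3,2): OLD=143866600309/1073741824 → NEW=255, ERR=-129937564811/1073741824
(3,3): OLD=436193752131/4294967296 → NEW=0, ERR=436193752131/4294967296
(3,4): OLD=85457665642643/549755813888 → NEW=255, ERR=-54730066898797/549755813888
(3,5): OLD=268485548149737/4398046511104 → NEW=0, ERR=268485548149737/4398046511104
(3,6): OLD=13619390081265591/70368744177664 → NEW=255, ERR=-4324639684038729/70368744177664
(4,0): OLD=91033039549/2147483648 → NEW=0, ERR=91033039549/2147483648
(4,1): OLD=3322322100377/34359738368 → NEW=0, ERR=3322322100377/34359738368
(4,2): OLD=76676382296727/549755813888 → NEW=255, ERR=-63511350244713/549755813888
(4,3): OLD=386873343862445/4398046511104 → NEW=0, ERR=386873343862445/4398046511104
(4,4): OLD=5916880097561271/35184372088832 → NEW=255, ERR=-3055134785090889/35184372088832
(4,5): OLD=160263672570374007/1125899906842624 → NEW=255, ERR=-126840803674495113/1125899906842624
(4,6): OLD=2311654412211791473/18014398509481984 → NEW=255, ERR=-2282017207706114447/18014398509481984
(5,0): OLD=61779830389979/549755813888 → NEW=0, ERR=61779830389979/549755813888
(5,1): OLD=670127773096777/4398046511104 → NEW=255, ERR=-451374087234743/4398046511104
(5,2): OLD=1918736366039951/35184372088832 → NEW=0, ERR=1918736366039951/35184372088832
(5,3): OLD=45274150675438827/281474976710656 → NEW=255, ERR=-26501968385778453/281474976710656
(5,4): OLD=1135757065482813305/18014398509481984 → NEW=0, ERR=1135757065482813305/18014398509481984
(5,5): OLD=20060650367018236265/144115188075855872 → NEW=255, ERR=-16688722592325011095/144115188075855872
(5,6): OLD=243748761545524842247/2305843009213693952 → NEW=0, ERR=243748761545524842247/2305843009213693952
(6,0): OLD=6253989278864403/70368744177664 → NEW=0, ERR=6253989278864403/70368744177664
(6,1): OLD=141930024957376047/1125899906842624 → NEW=0, ERR=141930024957376047/1125899906842624
(6,2): OLD=2848516442349607085/18014398509481984 → NEW=255, ERR=-1745155177568298835/18014398509481984
(6,3): OLD=11013794058805679987/144115188075855872 → NEW=0, ERR=11013794058805679987/144115188075855872
(6,4): OLD=54343009492786350633/288230376151711744 → NEW=255, ERR=-19155736425900144087/288230376151711744
(6,5): OLD=4703803638695794119517/36893488147419103232 → NEW=0, ERR=4703803638695794119517/36893488147419103232
(6,6): OLD=167393967103335885021883/590295810358705651712 → NEW=255, ERR=16868535461865943835323/590295810358705651712
Row 0: ..#.###
Row 1: .#.#.#.
Row 2: ..#.###
Row 3: #.#.#.#
Row 4: ..#.###
Row 5: .#.#.#.
Row 6: ..#.#.#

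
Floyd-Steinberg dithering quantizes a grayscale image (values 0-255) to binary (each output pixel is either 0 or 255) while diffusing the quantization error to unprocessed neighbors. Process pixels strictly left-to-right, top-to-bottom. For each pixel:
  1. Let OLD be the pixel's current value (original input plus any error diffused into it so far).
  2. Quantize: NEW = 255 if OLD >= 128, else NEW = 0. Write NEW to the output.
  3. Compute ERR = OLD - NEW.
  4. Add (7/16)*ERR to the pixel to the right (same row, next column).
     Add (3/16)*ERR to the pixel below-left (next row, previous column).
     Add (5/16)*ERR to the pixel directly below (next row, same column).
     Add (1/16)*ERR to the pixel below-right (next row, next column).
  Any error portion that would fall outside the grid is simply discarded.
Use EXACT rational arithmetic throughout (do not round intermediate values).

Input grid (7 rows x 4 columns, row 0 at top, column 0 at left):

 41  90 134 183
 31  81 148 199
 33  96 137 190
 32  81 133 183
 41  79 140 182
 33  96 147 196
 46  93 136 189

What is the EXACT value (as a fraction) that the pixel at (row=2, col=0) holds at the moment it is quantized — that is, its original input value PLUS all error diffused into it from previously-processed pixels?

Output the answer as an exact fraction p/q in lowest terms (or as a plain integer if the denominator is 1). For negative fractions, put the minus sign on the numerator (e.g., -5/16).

Answer: 978329/32768

Derivation:
(0,0): OLD=41 → NEW=0, ERR=41
(0,1): OLD=1727/16 → NEW=0, ERR=1727/16
(0,2): OLD=46393/256 → NEW=255, ERR=-18887/256
(0,3): OLD=617359/4096 → NEW=255, ERR=-427121/4096
(1,0): OLD=16397/256 → NEW=0, ERR=16397/256
(1,1): OLD=269275/2048 → NEW=255, ERR=-252965/2048
(1,2): OLD=3807607/65536 → NEW=0, ERR=3807607/65536
(1,3): OLD=196315121/1048576 → NEW=255, ERR=-71071759/1048576
(2,0): OLD=978329/32768 → NEW=0, ERR=978329/32768
Target (2,0): original=33, with diffused error = 978329/32768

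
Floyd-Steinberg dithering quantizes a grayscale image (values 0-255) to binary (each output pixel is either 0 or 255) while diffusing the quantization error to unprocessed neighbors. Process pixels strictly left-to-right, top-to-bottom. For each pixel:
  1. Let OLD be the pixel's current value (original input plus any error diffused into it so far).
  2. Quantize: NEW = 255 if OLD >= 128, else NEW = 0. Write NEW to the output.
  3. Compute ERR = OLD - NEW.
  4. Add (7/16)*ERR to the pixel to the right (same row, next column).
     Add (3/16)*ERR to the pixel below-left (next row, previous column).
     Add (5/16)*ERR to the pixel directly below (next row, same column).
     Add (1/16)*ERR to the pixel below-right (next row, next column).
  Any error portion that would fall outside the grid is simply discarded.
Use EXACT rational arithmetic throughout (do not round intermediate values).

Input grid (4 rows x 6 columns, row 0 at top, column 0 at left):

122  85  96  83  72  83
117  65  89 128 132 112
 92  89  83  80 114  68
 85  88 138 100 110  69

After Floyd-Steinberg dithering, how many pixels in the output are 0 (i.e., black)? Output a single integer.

Answer: 15

Derivation:
(0,0): OLD=122 → NEW=0, ERR=122
(0,1): OLD=1107/8 → NEW=255, ERR=-933/8
(0,2): OLD=5757/128 → NEW=0, ERR=5757/128
(0,3): OLD=210283/2048 → NEW=0, ERR=210283/2048
(0,4): OLD=3831277/32768 → NEW=0, ERR=3831277/32768
(0,5): OLD=70334843/524288 → NEW=255, ERR=-63358597/524288
(1,0): OLD=17057/128 → NEW=255, ERR=-15583/128
(1,1): OLD=-8857/1024 → NEW=0, ERR=-8857/1024
(1,2): OLD=3644915/32768 → NEW=0, ERR=3644915/32768
(1,3): OLD=30603383/131072 → NEW=255, ERR=-2819977/131072
(1,4): OLD=1198595717/8388608 → NEW=255, ERR=-940499323/8388608
(1,5): OLD=4361009427/134217728 → NEW=0, ERR=4361009427/134217728
(2,0): OLD=857437/16384 → NEW=0, ERR=857437/16384
(2,1): OLD=64194127/524288 → NEW=0, ERR=64194127/524288
(2,2): OLD=1398832045/8388608 → NEW=255, ERR=-740262995/8388608
(2,3): OLD=1382392453/67108864 → NEW=0, ERR=1382392453/67108864
(2,4): OLD=199122056207/2147483648 → NEW=0, ERR=199122056207/2147483648
(2,5): OLD=3838429529945/34359738368 → NEW=0, ERR=3838429529945/34359738368
(3,0): OLD=1042803981/8388608 → NEW=0, ERR=1042803981/8388608
(3,1): OLD=11232268425/67108864 → NEW=255, ERR=-5880491895/67108864
(3,2): OLD=44883217131/536870912 → NEW=0, ERR=44883217131/536870912
(3,3): OLD=5321745550849/34359738368 → NEW=255, ERR=-3439987732991/34359738368
(3,4): OLD=32273031709537/274877906944 → NEW=0, ERR=32273031709537/274877906944
(3,5): OLD=708401235625231/4398046511104 → NEW=255, ERR=-413100624706289/4398046511104
Output grid:
  Row 0: .#...#  (4 black, running=4)
  Row 1: #..##.  (3 black, running=7)
  Row 2: ..#...  (5 black, running=12)
  Row 3: .#.#.#  (3 black, running=15)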